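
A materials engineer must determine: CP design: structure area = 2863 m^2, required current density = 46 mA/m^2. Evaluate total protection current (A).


I = area * current density, then convert mA → A (÷1000)
I = 2863 * 46 / 1000 = 131.7 A

131.7 A


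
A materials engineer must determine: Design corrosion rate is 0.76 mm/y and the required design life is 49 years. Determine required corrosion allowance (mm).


Corrosion allowance = CR × design life
CA = 0.76 * 49 = 37.24 mm

37.24 mm


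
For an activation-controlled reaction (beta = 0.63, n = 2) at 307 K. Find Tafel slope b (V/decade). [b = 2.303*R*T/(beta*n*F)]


Apply the Tafel slope relation: b = 2.303*R*T/(beta*n*F)
Numerator: 2.303 * 8.314 * 307 = 5878.17
Denominator: 0.63 * 2 * 96485 = 121571.1
b = 5878.17 / 121571.1 = 0.0484 V/decade

0.0484 V/decade


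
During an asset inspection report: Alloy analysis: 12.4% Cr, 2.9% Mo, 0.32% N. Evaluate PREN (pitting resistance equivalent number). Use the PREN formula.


Apply the PREN formula: PREN = Cr + 3.3*Mo + 16*N
PREN = 12.4 + 3.3*2.9 + 16*0.32
PREN = 12.4 + 9.57 + 5.12 = 27.09

27.09


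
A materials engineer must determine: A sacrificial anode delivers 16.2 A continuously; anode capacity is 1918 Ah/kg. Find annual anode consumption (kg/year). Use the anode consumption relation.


Annual consumption = current * hours per year / capacity
Rate = 16.2 * 8760 / 1918 = 74.0 kg/year

74.0 kg/year


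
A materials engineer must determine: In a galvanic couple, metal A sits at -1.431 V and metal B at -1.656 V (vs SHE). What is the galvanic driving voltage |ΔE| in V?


Driving voltage is the absolute potential difference.
|ΔE| = |-1.431 − (-1.656)| = 0.225 V

0.225 V


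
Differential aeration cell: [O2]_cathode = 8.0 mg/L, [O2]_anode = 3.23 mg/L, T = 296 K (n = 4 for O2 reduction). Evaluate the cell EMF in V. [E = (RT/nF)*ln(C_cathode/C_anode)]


Apply the Nernst concentration-cell relation: E = (RT/nF)*ln(C_cathode/C_anode)
RT/nF = 8.314*296/(4*96485) = 0.00637649 V
ln(8.0/3.23) = 0.90696
E = 0.00637649 * 0.90696 = 0.00578 V

0.00578 V


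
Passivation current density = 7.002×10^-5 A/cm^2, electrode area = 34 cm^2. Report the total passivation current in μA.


I = i_pass * A, then convert A → μA (×10^6)
I = 7.002×10^-5 * 34 * 10^6 = 2380.68 μA

2380.68 μA


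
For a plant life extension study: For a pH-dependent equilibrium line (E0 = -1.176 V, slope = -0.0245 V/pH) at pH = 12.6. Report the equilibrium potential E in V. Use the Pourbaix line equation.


Apply the Pourbaix line equation: E = E0 + slope*pH
E = -1.176 + (-0.0245)*12.6 = -1.176 + (-0.3087) = -1.4847 V
Rounded to 4 decimal places: E = -1.4847 V

-1.4847 V


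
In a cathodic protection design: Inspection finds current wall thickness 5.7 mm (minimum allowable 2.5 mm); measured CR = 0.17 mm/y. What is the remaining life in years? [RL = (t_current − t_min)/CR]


Apply the remaining-life relation: RL = (t_current − t_min) / CR
RL = (5.7 − 2.5) / 0.17 = 3.2 / 0.17 = 18.8 years

18.8 years


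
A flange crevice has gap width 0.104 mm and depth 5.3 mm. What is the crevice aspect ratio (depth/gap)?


Aspect ratio = depth / gap
Ratio = 5.3 / 0.104 = 51.0

51.0


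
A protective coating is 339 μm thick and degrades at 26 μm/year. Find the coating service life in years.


Service life = thickness / degradation rate
Life = 339 / 26 = 13.0 years

13.0 years


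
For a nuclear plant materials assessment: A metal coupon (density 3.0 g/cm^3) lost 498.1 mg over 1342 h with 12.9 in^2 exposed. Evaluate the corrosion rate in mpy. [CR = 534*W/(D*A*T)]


Apply the mpy weight-loss relation: CR = 534 * W / (D * A * T)
Numerator: 534 * 498.1 = 265985.4
Denominator: 3.0 * 12.9 * 1342 = 51935.4
CR = 265985.4 / 51935.4 = 5.121 mpy

5.121 mpy


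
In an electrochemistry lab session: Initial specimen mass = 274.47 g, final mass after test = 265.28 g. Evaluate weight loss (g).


Weight loss = initial − final
WL = 274.47 − 265.28 = 9.19 g

9.19 g


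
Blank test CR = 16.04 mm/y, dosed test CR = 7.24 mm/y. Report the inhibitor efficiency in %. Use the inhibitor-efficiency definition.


Apply the inhibitor-efficiency definition: IE = (CR_blank − CR_inh)/CR_blank × 100
IE = (16.04 − 7.24) / 16.04 × 100
IE = 8.8 / 16.04 × 100 = 54.9 %

54.9 %


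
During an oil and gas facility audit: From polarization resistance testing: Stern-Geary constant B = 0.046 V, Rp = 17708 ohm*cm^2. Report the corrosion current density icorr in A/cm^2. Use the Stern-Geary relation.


Apply the Stern-Geary relation: icorr = B / Rp
icorr = 0.046 / 17708 = 2.598×10^-6 A/cm^2

2.598×10^-6 A/cm^2


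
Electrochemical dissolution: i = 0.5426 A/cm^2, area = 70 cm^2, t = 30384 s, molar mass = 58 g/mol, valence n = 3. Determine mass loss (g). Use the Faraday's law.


Apply Faraday's law: m = i*A*t*M / (n*F)
Total charge passed Q = i*A*t = 0.5426*70*30384 = 1154045.088 C
m = Q*M/(n*F) = 1154045.088*58/(3*96485) = 231.244 g

231.244 g


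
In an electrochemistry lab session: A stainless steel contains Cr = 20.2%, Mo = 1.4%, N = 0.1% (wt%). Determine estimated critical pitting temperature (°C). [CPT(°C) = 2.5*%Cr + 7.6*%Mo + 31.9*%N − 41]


Apply the ASTM G48 empirical CPT estimate: CPT(°C) = 2.5*%Cr + 7.6*%Mo + 31.9*%N − 41
2.5*20.2 = 50.5; 7.6*1.4 = 10.64; 31.9*0.1 = 3.19
CPT = 50.5 + 10.64 + 3.19 − 41 = 23.33 °C
Rounded to 0.1 °C: CPT ≈ 23.3 °C

23.3 °C


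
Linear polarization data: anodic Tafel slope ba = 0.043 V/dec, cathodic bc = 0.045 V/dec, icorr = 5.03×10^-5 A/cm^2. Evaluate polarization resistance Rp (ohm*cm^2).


Apply the Stern-Geary equation: Rp = ba*bc / (2.303*icorr*(ba+bc))
ba*bc = 0.043*0.045 = 0.001935
ba+bc = 0.088; 2.303*icorr*(ba+bc) = 2.303*5.03×10^-5*0.088 = 1.0193999×10^-5
Rp = 0.001935 / 1.0193999×10^-5 = 189.8 ohm*cm^2

189.8 ohm*cm^2


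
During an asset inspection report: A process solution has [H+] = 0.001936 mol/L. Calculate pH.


pH = −log10[H+]
pH = −log10(0.001936) = 2.71

2.71


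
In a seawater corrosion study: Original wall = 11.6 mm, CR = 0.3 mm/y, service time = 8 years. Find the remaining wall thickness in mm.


Remaining wall = original − CR × time
t = 11.6 − 0.3*8 = 11.6 − 2.4 = 9.2 mm

9.2 mm


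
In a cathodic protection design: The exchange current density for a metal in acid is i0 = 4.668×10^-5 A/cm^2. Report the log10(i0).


i0 = 4.668×10^-5 A/cm^2
log10(i0) = -4.331

-4.331


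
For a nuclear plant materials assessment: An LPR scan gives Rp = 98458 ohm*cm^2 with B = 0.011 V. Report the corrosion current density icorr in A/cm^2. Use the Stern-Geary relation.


Apply the Stern-Geary relation: icorr = B / Rp
icorr = 0.011 / 98458 = 1.117×10^-7 A/cm^2

1.117×10^-7 A/cm^2


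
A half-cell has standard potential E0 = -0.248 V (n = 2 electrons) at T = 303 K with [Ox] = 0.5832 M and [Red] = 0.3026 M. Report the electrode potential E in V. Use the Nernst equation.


Apply the Nernst equation: E = E0 + (RT/nF)*ln([Ox]/[Red])
Step 1: RT/nF = 8.314*303/(2*96485) = 0.01305458 V
Step 2: [Ox]/[Red] = 0.5832/0.3026 = 1.927297
Step 3: ln(1.927297) = 0.656119
Step 4: correction = 0.01305458 * 0.656119 = 0.009 V
E = -0.248 + 0.009 = -0.239 V

-0.239 V


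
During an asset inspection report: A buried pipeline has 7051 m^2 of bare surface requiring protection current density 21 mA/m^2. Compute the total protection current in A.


I = area * current density, then convert mA → A (÷1000)
I = 7051 * 21 / 1000 = 148.07 A

148.07 A


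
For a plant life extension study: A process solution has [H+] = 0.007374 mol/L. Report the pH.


pH = −log10[H+]
pH = −log10(0.007374) = 2.13

2.13


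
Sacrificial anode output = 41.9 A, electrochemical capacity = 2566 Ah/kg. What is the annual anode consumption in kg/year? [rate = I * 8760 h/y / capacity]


Annual consumption = current * hours per year / capacity
Rate = 41.9 * 8760 / 2566 = 143.0 kg/year

143.0 kg/year


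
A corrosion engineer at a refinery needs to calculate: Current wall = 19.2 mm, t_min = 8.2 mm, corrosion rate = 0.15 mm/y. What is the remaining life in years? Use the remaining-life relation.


Apply the remaining-life relation: RL = (t_current − t_min) / CR
RL = (19.2 − 8.2) / 0.15 = 11.0 / 0.15 = 73.3 years

73.3 years


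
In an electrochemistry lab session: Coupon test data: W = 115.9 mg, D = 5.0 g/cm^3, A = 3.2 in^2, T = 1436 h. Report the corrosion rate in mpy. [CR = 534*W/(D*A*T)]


Apply the mpy weight-loss relation: CR = 534 * W / (D * A * T)
Numerator: 534 * 115.9 = 61890.6
Denominator: 5.0 * 3.2 * 1436 = 22976.0
CR = 61890.6 / 22976.0 = 2.694 mpy

2.694 mpy


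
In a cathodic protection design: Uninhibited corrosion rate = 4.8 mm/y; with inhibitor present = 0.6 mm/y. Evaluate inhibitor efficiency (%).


Apply the inhibitor-efficiency definition: IE = (CR_blank − CR_inh)/CR_blank × 100
IE = (4.8 − 0.6) / 4.8 × 100
IE = 4.2 / 4.8 × 100 = 87.5 %

87.5 %


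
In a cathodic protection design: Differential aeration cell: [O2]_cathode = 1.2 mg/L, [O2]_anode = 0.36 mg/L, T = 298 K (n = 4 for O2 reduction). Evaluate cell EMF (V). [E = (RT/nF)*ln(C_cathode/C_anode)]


Apply the Nernst concentration-cell relation: E = (RT/nF)*ln(C_cathode/C_anode)
RT/nF = 8.314*298/(4*96485) = 0.00641958 V
ln(1.2/0.36) = 1.20397
E = 0.00641958 * 1.20397 = 0.00773 V

0.00773 V


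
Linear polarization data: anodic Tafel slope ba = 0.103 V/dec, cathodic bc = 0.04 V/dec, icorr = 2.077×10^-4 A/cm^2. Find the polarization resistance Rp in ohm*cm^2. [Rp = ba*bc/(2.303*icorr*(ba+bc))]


Apply the Stern-Geary equation: Rp = ba*bc / (2.303*icorr*(ba+bc))
ba*bc = 0.103*0.04 = 0.00412
ba+bc = 0.143; 2.303*icorr*(ba+bc) = 2.303*2.077×10^-4*0.143 = 6.8401633×10^-5
Rp = 0.00412 / 6.8401633×10^-5 = 60.23 ohm*cm^2

60.23 ohm*cm^2


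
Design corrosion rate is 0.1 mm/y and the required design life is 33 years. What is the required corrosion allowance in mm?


Corrosion allowance = CR × design life
CA = 0.1 * 33 = 3.3 mm

3.3 mm


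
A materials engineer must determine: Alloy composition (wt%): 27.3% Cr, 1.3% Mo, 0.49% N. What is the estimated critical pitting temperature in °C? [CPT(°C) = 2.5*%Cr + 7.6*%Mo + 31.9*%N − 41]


Apply the ASTM G48 empirical CPT estimate: CPT(°C) = 2.5*%Cr + 7.6*%Mo + 31.9*%N − 41
2.5*27.3 = 68.25; 7.6*1.3 = 9.88; 31.9*0.49 = 15.631
CPT = 68.25 + 9.88 + 15.631 − 41 = 52.761 °C
Rounded to 0.1 °C: CPT ≈ 52.8 °C

52.8 °C


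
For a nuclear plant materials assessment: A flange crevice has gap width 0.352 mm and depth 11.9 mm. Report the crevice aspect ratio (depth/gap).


Aspect ratio = depth / gap
Ratio = 11.9 / 0.352 = 33.8

33.8


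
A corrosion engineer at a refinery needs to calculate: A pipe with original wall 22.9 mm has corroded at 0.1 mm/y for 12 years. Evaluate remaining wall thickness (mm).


Remaining wall = original − CR × time
t = 22.9 − 0.1*12 = 22.9 − 1.2 = 21.7 mm

21.7 mm


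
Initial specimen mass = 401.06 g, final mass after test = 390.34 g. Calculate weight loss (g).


Weight loss = initial − final
WL = 401.06 − 390.34 = 10.72 g

10.72 g


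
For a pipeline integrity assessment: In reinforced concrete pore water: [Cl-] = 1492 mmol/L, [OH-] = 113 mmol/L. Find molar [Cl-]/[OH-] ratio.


Threshold parameter = [Cl-] / [OH-] (molar basis; both in mmol/L, so units cancel)
Ratio = 1492 / 113 = 13.2

13.2


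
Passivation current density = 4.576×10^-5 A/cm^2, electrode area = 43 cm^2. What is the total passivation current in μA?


I = i_pass * A, then convert A → μA (×10^6)
I = 4.576×10^-5 * 43 * 10^6 = 1967.68 μA

1967.68 μA


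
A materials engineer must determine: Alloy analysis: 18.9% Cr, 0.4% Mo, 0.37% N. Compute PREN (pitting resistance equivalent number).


Apply the PREN formula: PREN = Cr + 3.3*Mo + 16*N
PREN = 18.9 + 3.3*0.4 + 16*0.37
PREN = 18.9 + 1.32 + 5.92 = 26.14

26.14


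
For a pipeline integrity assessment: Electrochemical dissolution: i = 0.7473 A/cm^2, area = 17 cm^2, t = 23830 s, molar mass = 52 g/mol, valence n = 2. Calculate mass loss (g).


Apply Faraday's law: m = i*A*t*M / (n*F)
Total charge passed Q = i*A*t = 0.7473*17*23830 = 302738.703 C
m = Q*M/(n*F) = 302738.703*52/(2*96485) = 81.58 g

81.58 g


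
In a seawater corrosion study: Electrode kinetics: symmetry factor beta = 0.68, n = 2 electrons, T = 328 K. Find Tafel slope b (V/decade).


Apply the Tafel slope relation: b = 2.303*R*T/(beta*n*F)
Numerator: 2.303 * 8.314 * 328 = 6280.26
Denominator: 0.68 * 2 * 96485 = 131219.6
b = 6280.26 / 131219.6 = 0.048 V/decade

0.048 V/decade


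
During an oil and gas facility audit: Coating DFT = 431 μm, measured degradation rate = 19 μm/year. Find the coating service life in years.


Service life = thickness / degradation rate
Life = 431 / 19 = 22.7 years

22.7 years


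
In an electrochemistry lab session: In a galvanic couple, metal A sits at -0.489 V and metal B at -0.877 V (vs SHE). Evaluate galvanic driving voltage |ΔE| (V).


Driving voltage is the absolute potential difference.
|ΔE| = |-0.489 − (-0.877)| = 0.388 V

0.388 V


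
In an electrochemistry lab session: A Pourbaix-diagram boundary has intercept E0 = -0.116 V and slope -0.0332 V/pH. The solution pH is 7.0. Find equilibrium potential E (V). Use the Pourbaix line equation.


Apply the Pourbaix line equation: E = E0 + slope*pH
E = -0.116 + (-0.0332)*7.0 = -0.116 + (-0.2324) = -0.3484 V
Rounded to 3 decimal places: E = -0.348 V

-0.348 V


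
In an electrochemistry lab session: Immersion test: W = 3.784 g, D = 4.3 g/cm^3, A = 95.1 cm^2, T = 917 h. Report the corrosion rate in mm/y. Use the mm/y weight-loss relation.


Apply the mm/y weight-loss relation: CR = 87600 * W / (D * A * T)
Numerator: 87600 * 3.784 = 331478.4
Denominator: 4.3 * 95.1 * 917 = 374988.81
CR = 331478.4 / 374988.81 = 0.883969 mm/y

0.883969 mm/y


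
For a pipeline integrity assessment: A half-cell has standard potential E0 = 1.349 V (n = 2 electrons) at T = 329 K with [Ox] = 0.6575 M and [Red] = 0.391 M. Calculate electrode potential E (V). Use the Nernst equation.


Apply the Nernst equation: E = E0 + (RT/nF)*ln([Ox]/[Red])
Step 1: RT/nF = 8.314*329/(2*96485) = 0.01417477 V
Step 2: [Ox]/[Red] = 0.6575/0.391 = 1.681586
Step 3: ln(1.681586) = 0.519737
Step 4: correction = 0.01417477 * 0.519737 = 0.0074 V
E = 1.349 + 0.0074 = 1.3564 V

1.3564 V


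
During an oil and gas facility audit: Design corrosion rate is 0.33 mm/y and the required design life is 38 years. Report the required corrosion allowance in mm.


Corrosion allowance = CR × design life
CA = 0.33 * 38 = 12.54 mm

12.54 mm


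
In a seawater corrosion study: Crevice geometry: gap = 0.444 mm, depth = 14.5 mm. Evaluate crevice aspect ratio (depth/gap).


Aspect ratio = depth / gap
Ratio = 14.5 / 0.444 = 32.7

32.7


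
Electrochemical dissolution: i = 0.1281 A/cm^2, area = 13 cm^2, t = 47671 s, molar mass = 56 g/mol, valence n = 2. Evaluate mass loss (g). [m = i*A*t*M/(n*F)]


Apply Faraday's law: m = i*A*t*M / (n*F)
Total charge passed Q = i*A*t = 0.1281*13*47671 = 79386.5163 C
m = Q*M/(n*F) = 79386.5163*56/(2*96485) = 23.038 g

23.038 g


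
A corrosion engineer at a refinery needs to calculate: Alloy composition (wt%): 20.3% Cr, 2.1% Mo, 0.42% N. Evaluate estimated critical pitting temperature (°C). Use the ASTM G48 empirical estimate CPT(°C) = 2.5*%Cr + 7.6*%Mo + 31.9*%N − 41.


Apply the ASTM G48 empirical CPT estimate: CPT(°C) = 2.5*%Cr + 7.6*%Mo + 31.9*%N − 41
2.5*20.3 = 50.75; 7.6*2.1 = 15.96; 31.9*0.42 = 13.398
CPT = 50.75 + 15.96 + 13.398 − 41 = 39.108 °C
Rounded to 0.1 °C: CPT ≈ 39.1 °C

39.1 °C


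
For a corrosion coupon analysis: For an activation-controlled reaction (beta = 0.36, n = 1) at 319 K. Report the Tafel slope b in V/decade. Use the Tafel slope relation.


Apply the Tafel slope relation: b = 2.303*R*T/(beta*n*F)
Numerator: 2.303 * 8.314 * 319 = 6107.94
Denominator: 0.36 * 1 * 96485 = 34734.6
b = 6107.94 / 34734.6 = 0.176 V/decade

0.176 V/decade


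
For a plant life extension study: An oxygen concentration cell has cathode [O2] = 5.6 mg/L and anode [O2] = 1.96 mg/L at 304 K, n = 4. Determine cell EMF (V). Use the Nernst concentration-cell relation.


Apply the Nernst concentration-cell relation: E = (RT/nF)*ln(C_cathode/C_anode)
RT/nF = 8.314*304/(4*96485) = 0.00654883 V
ln(5.6/1.96) = 1.04982
E = 0.00654883 * 1.04982 = 0.00688 V

0.00688 V


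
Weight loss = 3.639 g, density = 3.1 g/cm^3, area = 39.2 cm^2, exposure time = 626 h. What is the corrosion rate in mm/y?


Apply the mm/y weight-loss relation: CR = 87600 * W / (D * A * T)
Numerator: 87600 * 3.639 = 318776.4
Denominator: 3.1 * 39.2 * 626 = 76071.52
CR = 318776.4 / 76071.52 = 4.190483 mm/y

4.190483 mm/y


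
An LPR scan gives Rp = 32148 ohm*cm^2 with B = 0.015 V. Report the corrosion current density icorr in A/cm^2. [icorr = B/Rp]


Apply the Stern-Geary relation: icorr = B / Rp
icorr = 0.015 / 32148 = 4.666×10^-7 A/cm^2

4.666×10^-7 A/cm^2


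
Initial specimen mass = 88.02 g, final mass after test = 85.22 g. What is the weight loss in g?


Weight loss = initial − final
WL = 88.02 − 85.22 = 2.8 g

2.8 g


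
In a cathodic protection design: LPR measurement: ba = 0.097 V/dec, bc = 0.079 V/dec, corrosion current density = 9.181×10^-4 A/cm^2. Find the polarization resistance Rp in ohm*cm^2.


Apply the Stern-Geary equation: Rp = ba*bc / (2.303*icorr*(ba+bc))
ba*bc = 0.097*0.079 = 0.007663
ba+bc = 0.176; 2.303*icorr*(ba+bc) = 2.303*9.181×10^-4*0.176 = 3.7213164×10^-4
Rp = 0.007663 / 3.7213164×10^-4 = 20.59 ohm*cm^2

20.59 ohm*cm^2


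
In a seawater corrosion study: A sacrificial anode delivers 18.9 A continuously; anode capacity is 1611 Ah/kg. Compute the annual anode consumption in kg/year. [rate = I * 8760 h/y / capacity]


Annual consumption = current * hours per year / capacity
Rate = 18.9 * 8760 / 1611 = 102.8 kg/year

102.8 kg/year


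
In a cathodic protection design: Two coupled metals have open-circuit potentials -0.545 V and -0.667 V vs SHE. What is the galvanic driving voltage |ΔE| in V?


Driving voltage is the absolute potential difference.
|ΔE| = |-0.545 − (-0.667)| = 0.122 V

0.122 V


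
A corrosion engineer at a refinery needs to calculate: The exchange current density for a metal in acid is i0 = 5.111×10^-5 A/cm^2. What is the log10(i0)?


i0 = 5.111×10^-5 A/cm^2
log10(i0) = -4.291

-4.291


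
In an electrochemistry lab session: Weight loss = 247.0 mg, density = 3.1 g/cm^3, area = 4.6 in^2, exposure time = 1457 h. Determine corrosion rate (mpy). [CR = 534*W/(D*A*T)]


Apply the mpy weight-loss relation: CR = 534 * W / (D * A * T)
Numerator: 534 * 247.0 = 131898.0
Denominator: 3.1 * 4.6 * 1457 = 20776.82
CR = 131898.0 / 20776.82 = 6.34832 mpy

6.34832 mpy


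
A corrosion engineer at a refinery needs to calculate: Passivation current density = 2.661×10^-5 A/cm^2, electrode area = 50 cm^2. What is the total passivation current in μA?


I = i_pass * A, then convert A → μA (×10^6)
I = 2.661×10^-5 * 50 * 10^6 = 1330.5 μA

1330.5 μA


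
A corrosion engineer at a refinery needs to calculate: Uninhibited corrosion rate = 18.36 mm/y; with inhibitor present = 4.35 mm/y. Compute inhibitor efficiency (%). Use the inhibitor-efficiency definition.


Apply the inhibitor-efficiency definition: IE = (CR_blank − CR_inh)/CR_blank × 100
IE = (18.36 − 4.35) / 18.36 × 100
IE = 14.01 / 18.36 × 100 = 76.3 %

76.3 %


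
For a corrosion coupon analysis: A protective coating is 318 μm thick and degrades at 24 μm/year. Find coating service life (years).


Service life = thickness / degradation rate
Life = 318 / 24 = 13.3 years

13.3 years


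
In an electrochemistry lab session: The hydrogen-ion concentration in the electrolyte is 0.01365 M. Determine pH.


pH = −log10[H+]
pH = −log10(0.01365) = 1.86

1.86


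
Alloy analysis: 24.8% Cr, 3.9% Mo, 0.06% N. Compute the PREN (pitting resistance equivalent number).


Apply the PREN formula: PREN = Cr + 3.3*Mo + 16*N
PREN = 24.8 + 3.3*3.9 + 16*0.06
PREN = 24.8 + 12.87 + 0.96 = 38.63

38.63


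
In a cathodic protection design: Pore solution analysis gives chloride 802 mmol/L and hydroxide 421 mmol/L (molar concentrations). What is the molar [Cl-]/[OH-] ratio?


Threshold parameter = [Cl-] / [OH-] (molar basis; both in mmol/L, so units cancel)
Ratio = 802 / 421 = 1.9

1.9


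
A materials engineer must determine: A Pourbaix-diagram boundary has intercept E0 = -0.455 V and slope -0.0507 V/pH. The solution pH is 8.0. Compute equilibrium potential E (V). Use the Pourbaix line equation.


Apply the Pourbaix line equation: E = E0 + slope*pH
E = -0.455 + (-0.0507)*8.0 = -0.455 + (-0.4056) = -0.8606 V
Rounded to 4 decimal places: E = -0.8606 V

-0.8606 V


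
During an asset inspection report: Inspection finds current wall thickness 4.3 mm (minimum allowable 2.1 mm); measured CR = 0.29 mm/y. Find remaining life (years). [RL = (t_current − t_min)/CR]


Apply the remaining-life relation: RL = (t_current − t_min) / CR
RL = (4.3 − 2.1) / 0.29 = 2.2 / 0.29 = 7.6 years

7.6 years


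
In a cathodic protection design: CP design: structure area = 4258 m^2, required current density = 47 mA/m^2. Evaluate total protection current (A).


I = area * current density, then convert mA → A (÷1000)
I = 4258 * 47 / 1000 = 200.13 A

200.13 A


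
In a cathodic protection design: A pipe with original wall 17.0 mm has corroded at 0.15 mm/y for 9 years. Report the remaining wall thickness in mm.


Remaining wall = original − CR × time
t = 17.0 − 0.15*9 = 17.0 − 1.35 = 15.65 mm

15.65 mm


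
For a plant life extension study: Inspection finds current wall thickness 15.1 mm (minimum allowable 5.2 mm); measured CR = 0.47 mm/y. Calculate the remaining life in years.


Apply the remaining-life relation: RL = (t_current − t_min) / CR
RL = (15.1 − 5.2) / 0.47 = 9.9 / 0.47 = 21.1 years

21.1 years


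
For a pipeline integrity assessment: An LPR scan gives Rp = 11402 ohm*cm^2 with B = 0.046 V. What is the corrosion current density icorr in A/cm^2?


Apply the Stern-Geary relation: icorr = B / Rp
icorr = 0.046 / 11402 = 4.034×10^-6 A/cm^2

4.034×10^-6 A/cm^2


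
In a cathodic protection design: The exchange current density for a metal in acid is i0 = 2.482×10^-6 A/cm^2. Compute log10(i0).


i0 = 2.482×10^-6 A/cm^2
log10(i0) = -5.605

-5.605


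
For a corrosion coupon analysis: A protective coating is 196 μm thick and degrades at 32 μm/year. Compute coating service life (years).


Service life = thickness / degradation rate
Life = 196 / 32 = 6.1 years

6.1 years


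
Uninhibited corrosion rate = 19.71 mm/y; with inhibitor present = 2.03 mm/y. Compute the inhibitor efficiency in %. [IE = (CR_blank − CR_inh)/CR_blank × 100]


Apply the inhibitor-efficiency definition: IE = (CR_blank − CR_inh)/CR_blank × 100
IE = (19.71 − 2.03) / 19.71 × 100
IE = 17.68 / 19.71 × 100 = 89.7 %

89.7 %


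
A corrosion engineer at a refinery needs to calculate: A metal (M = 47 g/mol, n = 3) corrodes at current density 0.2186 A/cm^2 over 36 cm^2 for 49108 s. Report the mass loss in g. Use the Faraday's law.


Apply Faraday's law: m = i*A*t*M / (n*F)
Total charge passed Q = i*A*t = 0.2186*36*49108 = 386460.3168 C
m = Q*M/(n*F) = 386460.3168*47/(3*96485) = 62.7512 g

62.7512 g


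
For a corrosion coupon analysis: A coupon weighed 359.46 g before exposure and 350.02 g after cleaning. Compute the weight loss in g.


Weight loss = initial − final
WL = 359.46 − 350.02 = 9.44 g

9.44 g


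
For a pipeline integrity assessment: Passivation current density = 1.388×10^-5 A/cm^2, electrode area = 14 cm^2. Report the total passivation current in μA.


I = i_pass * A, then convert A → μA (×10^6)
I = 1.388×10^-5 * 14 * 10^6 = 194.32 μA

194.32 μA


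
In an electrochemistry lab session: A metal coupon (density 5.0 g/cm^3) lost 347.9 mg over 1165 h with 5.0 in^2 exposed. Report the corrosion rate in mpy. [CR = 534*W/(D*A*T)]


Apply the mpy weight-loss relation: CR = 534 * W / (D * A * T)
Numerator: 534 * 347.9 = 185778.6
Denominator: 5.0 * 5.0 * 1165 = 29125.0
CR = 185778.6 / 29125.0 = 6.3787 mpy

6.3787 mpy


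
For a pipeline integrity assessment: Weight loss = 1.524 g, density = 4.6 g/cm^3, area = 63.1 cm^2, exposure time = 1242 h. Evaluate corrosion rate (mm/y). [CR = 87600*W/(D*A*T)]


Apply the mm/y weight-loss relation: CR = 87600 * W / (D * A * T)
Numerator: 87600 * 1.524 = 133502.4
Denominator: 4.6 * 63.1 * 1242 = 360502.92
CR = 133502.4 / 360502.92 = 0.3703 mm/y

0.3703 mm/y


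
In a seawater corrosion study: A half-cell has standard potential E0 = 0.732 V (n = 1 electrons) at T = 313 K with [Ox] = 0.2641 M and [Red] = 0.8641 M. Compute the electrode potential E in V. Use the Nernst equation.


Apply the Nernst equation: E = E0 + (RT/nF)*ln([Ox]/[Red])
Step 1: RT/nF = 8.314*313/(1*96485) = 0.02697085 V
Step 2: [Ox]/[Red] = 0.2641/0.8641 = 0.305636
Step 3: ln(0.305636) = -1.18536
Step 4: correction = 0.02697085 * -1.18536 = -0.032 V
E = 0.732 + -0.032 = 0.7 V

0.7 V


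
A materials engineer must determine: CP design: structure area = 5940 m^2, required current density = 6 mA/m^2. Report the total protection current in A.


I = area * current density, then convert mA → A (÷1000)
I = 5940 * 6 / 1000 = 35.64 A

35.64 A


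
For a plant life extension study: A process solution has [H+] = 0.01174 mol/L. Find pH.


pH = −log10[H+]
pH = −log10(0.01174) = 1.93

1.93


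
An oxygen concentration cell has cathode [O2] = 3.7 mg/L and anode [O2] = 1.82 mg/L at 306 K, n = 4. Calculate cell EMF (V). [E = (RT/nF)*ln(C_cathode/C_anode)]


Apply the Nernst concentration-cell relation: E = (RT/nF)*ln(C_cathode/C_anode)
RT/nF = 8.314*306/(4*96485) = 0.00659192 V
ln(3.7/1.82) = 0.7095
E = 0.00659192 * 0.7095 = 0.00468 V

0.00468 V


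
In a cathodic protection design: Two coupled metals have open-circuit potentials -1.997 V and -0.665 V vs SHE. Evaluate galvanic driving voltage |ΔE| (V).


Driving voltage is the absolute potential difference.
|ΔE| = |-1.997 − (-0.665)| = 1.332 V

1.332 V


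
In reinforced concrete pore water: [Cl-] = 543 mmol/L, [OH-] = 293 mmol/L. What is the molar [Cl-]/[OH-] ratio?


Threshold parameter = [Cl-] / [OH-] (molar basis; both in mmol/L, so units cancel)
Ratio = 543 / 293 = 1.85

1.85


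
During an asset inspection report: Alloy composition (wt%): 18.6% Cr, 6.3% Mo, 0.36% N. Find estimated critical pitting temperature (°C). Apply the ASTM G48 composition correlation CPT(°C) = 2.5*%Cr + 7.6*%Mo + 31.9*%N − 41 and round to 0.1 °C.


Apply the ASTM G48 empirical CPT estimate: CPT(°C) = 2.5*%Cr + 7.6*%Mo + 31.9*%N − 41
2.5*18.6 = 46.5; 7.6*6.3 = 47.88; 31.9*0.36 = 11.484
CPT = 46.5 + 47.88 + 11.484 − 41 = 64.864 °C
Rounded to 0.1 °C: CPT ≈ 64.9 °C

64.9 °C


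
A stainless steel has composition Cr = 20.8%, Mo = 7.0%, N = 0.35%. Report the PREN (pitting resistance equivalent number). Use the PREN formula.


Apply the PREN formula: PREN = Cr + 3.3*Mo + 16*N
PREN = 20.8 + 3.3*7.0 + 16*0.35
PREN = 20.8 + 23.1 + 5.6 = 49.5

49.5


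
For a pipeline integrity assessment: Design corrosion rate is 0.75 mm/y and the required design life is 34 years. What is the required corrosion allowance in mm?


Corrosion allowance = CR × design life
CA = 0.75 * 34 = 25.5 mm

25.5 mm


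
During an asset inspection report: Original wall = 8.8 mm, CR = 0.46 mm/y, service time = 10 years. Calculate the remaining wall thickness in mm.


Remaining wall = original − CR × time
t = 8.8 − 0.46*10 = 8.8 − 4.6 = 4.2 mm

4.2 mm


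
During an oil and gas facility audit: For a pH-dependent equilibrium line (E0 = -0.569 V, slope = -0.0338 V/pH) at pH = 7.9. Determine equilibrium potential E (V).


Apply the Pourbaix line equation: E = E0 + slope*pH
E = -0.569 + (-0.0338)*7.9 = -0.569 + (-0.26702) = -0.83602 V
Rounded to 3 decimal places: E = -0.836 V

-0.836 V


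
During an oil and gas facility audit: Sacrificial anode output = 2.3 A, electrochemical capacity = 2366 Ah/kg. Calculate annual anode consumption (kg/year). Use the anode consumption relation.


Annual consumption = current * hours per year / capacity
Rate = 2.3 * 8760 / 2366 = 8.5 kg/year

8.5 kg/year


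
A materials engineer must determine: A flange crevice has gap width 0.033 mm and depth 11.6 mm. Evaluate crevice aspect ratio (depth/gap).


Aspect ratio = depth / gap
Ratio = 11.6 / 0.033 = 351.5

351.5


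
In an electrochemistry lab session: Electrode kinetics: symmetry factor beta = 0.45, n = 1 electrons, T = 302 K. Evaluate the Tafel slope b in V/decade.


Apply the Tafel slope relation: b = 2.303*R*T/(beta*n*F)
Numerator: 2.303 * 8.314 * 302 = 5782.44
Denominator: 0.45 * 1 * 96485 = 43418.25
b = 5782.44 / 43418.25 = 0.1332 V/decade

0.1332 V/decade


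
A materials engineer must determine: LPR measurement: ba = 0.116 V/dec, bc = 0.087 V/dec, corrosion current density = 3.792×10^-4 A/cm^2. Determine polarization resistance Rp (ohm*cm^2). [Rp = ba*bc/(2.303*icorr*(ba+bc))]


Apply the Stern-Geary equation: Rp = ba*bc / (2.303*icorr*(ba+bc))
ba*bc = 0.116*0.087 = 0.010092
ba+bc = 0.203; 2.303*icorr*(ba+bc) = 2.303*3.792×10^-4*0.203 = 1.7727941×10^-4
Rp = 0.010092 / 1.7727941×10^-4 = 56.93 ohm*cm^2

56.93 ohm*cm^2


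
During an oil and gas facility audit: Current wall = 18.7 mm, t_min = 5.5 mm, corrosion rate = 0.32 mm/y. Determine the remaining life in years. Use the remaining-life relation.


Apply the remaining-life relation: RL = (t_current − t_min) / CR
RL = (18.7 − 5.5) / 0.32 = 13.2 / 0.32 = 41.3 years

41.3 years


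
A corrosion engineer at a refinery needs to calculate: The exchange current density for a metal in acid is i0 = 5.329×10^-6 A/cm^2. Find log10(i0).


i0 = 5.329×10^-6 A/cm^2
log10(i0) = -5.273

-5.273


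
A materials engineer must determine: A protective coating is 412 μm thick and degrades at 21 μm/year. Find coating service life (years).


Service life = thickness / degradation rate
Life = 412 / 21 = 19.6 years

19.6 years


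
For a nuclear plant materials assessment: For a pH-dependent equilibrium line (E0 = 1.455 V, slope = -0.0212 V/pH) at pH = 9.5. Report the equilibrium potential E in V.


Apply the Pourbaix line equation: E = E0 + slope*pH
E = 1.455 + (-0.0212)*9.5 = 1.455 + (-0.2014) = 1.2536 V
Rounded to 3 decimal places: E = 1.254 V

1.254 V


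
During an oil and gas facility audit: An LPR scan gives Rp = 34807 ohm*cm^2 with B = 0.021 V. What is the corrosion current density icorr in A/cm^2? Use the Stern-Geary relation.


Apply the Stern-Geary relation: icorr = B / Rp
icorr = 0.021 / 34807 = 6.033×10^-7 A/cm^2

6.033×10^-7 A/cm^2


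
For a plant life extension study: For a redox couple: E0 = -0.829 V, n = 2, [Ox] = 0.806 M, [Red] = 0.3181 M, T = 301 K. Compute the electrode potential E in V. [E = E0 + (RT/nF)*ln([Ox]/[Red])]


Apply the Nernst equation: E = E0 + (RT/nF)*ln([Ox]/[Red])
Step 1: RT/nF = 8.314*301/(2*96485) = 0.01296841 V
Step 2: [Ox]/[Red] = 0.806/0.3181 = 2.533794
Step 3: ln(2.533794) = 0.929718
Step 4: correction = 0.01296841 * 0.929718 = 0.0121 V
E = -0.829 + 0.0121 = -0.8169 V

-0.8169 V


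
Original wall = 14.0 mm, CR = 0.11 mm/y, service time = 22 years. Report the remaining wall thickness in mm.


Remaining wall = original − CR × time
t = 14.0 − 0.11*22 = 14.0 − 2.42 = 11.58 mm

11.58 mm


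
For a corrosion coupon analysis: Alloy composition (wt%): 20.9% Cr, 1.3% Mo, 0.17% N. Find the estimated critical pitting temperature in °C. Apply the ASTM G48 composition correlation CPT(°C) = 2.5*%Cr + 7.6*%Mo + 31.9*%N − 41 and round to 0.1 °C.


Apply the ASTM G48 empirical CPT estimate: CPT(°C) = 2.5*%Cr + 7.6*%Mo + 31.9*%N − 41
2.5*20.9 = 52.25; 7.6*1.3 = 9.88; 31.9*0.17 = 5.423
CPT = 52.25 + 9.88 + 5.423 − 41 = 26.553 °C
Rounded to 0.1 °C: CPT ≈ 26.6 °C

26.6 °C


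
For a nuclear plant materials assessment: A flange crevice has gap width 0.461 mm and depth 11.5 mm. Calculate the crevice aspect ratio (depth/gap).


Aspect ratio = depth / gap
Ratio = 11.5 / 0.461 = 24.9

24.9


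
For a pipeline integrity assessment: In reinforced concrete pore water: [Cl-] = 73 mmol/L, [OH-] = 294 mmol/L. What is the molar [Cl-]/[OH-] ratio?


Threshold parameter = [Cl-] / [OH-] (molar basis; both in mmol/L, so units cancel)
Ratio = 73 / 294 = 0.25

0.25


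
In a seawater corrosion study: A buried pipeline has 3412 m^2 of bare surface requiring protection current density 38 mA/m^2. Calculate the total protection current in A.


I = area * current density, then convert mA → A (÷1000)
I = 3412 * 38 / 1000 = 129.66 A

129.66 A


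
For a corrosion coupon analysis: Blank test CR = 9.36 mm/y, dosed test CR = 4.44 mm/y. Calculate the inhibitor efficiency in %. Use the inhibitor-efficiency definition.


Apply the inhibitor-efficiency definition: IE = (CR_blank − CR_inh)/CR_blank × 100
IE = (9.36 − 4.44) / 9.36 × 100
IE = 4.92 / 9.36 × 100 = 52.6 %

52.6 %


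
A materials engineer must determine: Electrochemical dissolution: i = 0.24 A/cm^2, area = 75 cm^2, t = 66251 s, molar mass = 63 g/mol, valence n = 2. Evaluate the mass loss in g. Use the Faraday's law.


Apply Faraday's law: m = i*A*t*M / (n*F)
Total charge passed Q = i*A*t = 0.24*75*66251 = 1192518 C
m = Q*M/(n*F) = 1192518*63/(2*96485) = 389.328 g

389.328 g


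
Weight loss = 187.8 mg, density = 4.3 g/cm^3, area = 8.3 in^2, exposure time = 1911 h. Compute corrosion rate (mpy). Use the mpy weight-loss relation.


Apply the mpy weight-loss relation: CR = 534 * W / (D * A * T)
Numerator: 534 * 187.8 = 100285.2
Denominator: 4.3 * 8.3 * 1911 = 68203.59
CR = 100285.2 / 68203.59 = 1.47 mpy

1.47 mpy


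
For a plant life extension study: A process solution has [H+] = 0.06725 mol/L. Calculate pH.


pH = −log10[H+]
pH = −log10(0.06725) = 1.17

1.17


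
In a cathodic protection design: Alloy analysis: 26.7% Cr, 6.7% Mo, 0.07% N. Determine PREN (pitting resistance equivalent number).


Apply the PREN formula: PREN = Cr + 3.3*Mo + 16*N
PREN = 26.7 + 3.3*6.7 + 16*0.07
PREN = 26.7 + 22.11 + 1.12 = 49.93

49.93


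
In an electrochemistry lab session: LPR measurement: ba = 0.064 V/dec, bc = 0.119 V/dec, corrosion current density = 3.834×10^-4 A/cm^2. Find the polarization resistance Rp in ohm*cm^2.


Apply the Stern-Geary equation: Rp = ba*bc / (2.303*icorr*(ba+bc))
ba*bc = 0.064*0.119 = 0.007616
ba+bc = 0.183; 2.303*icorr*(ba+bc) = 2.303*3.834×10^-4*0.183 = 1.6158355×10^-4
Rp = 0.007616 / 1.6158355×10^-4 = 47.1 ohm*cm^2

47.1 ohm*cm^2


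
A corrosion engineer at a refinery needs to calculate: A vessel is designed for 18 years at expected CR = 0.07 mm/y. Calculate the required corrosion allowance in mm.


Corrosion allowance = CR × design life
CA = 0.07 * 18 = 1.26 mm

1.26 mm


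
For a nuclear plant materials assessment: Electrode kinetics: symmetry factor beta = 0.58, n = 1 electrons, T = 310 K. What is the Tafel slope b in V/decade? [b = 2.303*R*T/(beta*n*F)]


Apply the Tafel slope relation: b = 2.303*R*T/(beta*n*F)
Numerator: 2.303 * 8.314 * 310 = 5935.61
Denominator: 0.58 * 1 * 96485 = 55961.3
b = 5935.61 / 55961.3 = 0.1061 V/decade

0.1061 V/decade


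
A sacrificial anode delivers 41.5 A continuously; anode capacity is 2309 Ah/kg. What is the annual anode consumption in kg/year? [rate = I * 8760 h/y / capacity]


Annual consumption = current * hours per year / capacity
Rate = 41.5 * 8760 / 2309 = 157.4 kg/year

157.4 kg/year


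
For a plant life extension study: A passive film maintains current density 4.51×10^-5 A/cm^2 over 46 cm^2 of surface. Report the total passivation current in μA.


I = i_pass * A, then convert A → μA (×10^6)
I = 4.51×10^-5 * 46 * 10^6 = 2074.6 μA

2074.6 μA


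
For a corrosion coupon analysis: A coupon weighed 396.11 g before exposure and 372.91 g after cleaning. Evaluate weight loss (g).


Weight loss = initial − final
WL = 396.11 − 372.91 = 23.2 g

23.2 g


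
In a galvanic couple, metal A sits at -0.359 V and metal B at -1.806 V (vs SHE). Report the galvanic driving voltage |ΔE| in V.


Driving voltage is the absolute potential difference.
|ΔE| = |-0.359 − (-1.806)| = 1.447 V

1.447 V


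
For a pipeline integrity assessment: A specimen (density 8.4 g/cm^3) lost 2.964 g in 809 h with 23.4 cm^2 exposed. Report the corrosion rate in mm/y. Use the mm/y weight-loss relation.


Apply the mm/y weight-loss relation: CR = 87600 * W / (D * A * T)
Numerator: 87600 * 2.964 = 259646.4
Denominator: 8.4 * 23.4 * 809 = 159017.04
CR = 259646.4 / 159017.04 = 1.63282 mm/y

1.63282 mm/y


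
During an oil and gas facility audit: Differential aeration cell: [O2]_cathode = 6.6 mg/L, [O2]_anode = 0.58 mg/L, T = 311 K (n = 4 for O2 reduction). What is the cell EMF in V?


Apply the Nernst concentration-cell relation: E = (RT/nF)*ln(C_cathode/C_anode)
RT/nF = 8.314*311/(4*96485) = 0.00669963 V
ln(6.6/0.58) = 2.4318
E = 0.00669963 * 2.4318 = 0.01629 V

0.01629 V


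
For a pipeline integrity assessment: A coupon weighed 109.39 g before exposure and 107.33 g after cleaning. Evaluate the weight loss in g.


Weight loss = initial − final
WL = 109.39 − 107.33 = 2.06 g

2.06 g


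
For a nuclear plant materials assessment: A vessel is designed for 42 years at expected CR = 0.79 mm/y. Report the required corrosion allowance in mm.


Corrosion allowance = CR × design life
CA = 0.79 * 42 = 33.18 mm

33.18 mm


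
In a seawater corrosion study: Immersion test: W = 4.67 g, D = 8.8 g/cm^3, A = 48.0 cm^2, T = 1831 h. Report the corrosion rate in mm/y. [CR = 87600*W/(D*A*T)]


Apply the mm/y weight-loss relation: CR = 87600 * W / (D * A * T)
Numerator: 87600 * 4.67 = 409092.0
Denominator: 8.8 * 48.0 * 1831 = 773414.4
CR = 409092.0 / 773414.4 = 0.5289 mm/y

0.5289 mm/y


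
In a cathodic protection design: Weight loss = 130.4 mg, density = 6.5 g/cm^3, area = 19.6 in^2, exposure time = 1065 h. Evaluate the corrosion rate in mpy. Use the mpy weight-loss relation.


Apply the mpy weight-loss relation: CR = 534 * W / (D * A * T)
Numerator: 534 * 130.4 = 69633.6
Denominator: 6.5 * 19.6 * 1065 = 135681.0
CR = 69633.6 / 135681.0 = 0.5132 mpy

0.5132 mpy


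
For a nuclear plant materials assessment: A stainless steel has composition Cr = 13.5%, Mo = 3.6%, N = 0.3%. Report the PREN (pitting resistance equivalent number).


Apply the PREN formula: PREN = Cr + 3.3*Mo + 16*N
PREN = 13.5 + 3.3*3.6 + 16*0.3
PREN = 13.5 + 11.88 + 4.8 = 30.18

30.18


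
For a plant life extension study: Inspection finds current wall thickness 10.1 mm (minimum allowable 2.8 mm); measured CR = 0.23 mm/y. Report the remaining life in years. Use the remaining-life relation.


Apply the remaining-life relation: RL = (t_current − t_min) / CR
RL = (10.1 − 2.8) / 0.23 = 7.3 / 0.23 = 31.7 years

31.7 years


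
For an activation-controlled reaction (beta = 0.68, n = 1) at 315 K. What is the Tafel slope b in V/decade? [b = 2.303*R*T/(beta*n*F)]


Apply the Tafel slope relation: b = 2.303*R*T/(beta*n*F)
Numerator: 2.303 * 8.314 * 315 = 6031.35
Denominator: 0.68 * 1 * 96485 = 65609.8
b = 6031.35 / 65609.8 = 0.0919 V/decade

0.0919 V/decade


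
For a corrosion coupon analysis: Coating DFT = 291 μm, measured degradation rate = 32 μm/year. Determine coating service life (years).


Service life = thickness / degradation rate
Life = 291 / 32 = 9.1 years

9.1 years


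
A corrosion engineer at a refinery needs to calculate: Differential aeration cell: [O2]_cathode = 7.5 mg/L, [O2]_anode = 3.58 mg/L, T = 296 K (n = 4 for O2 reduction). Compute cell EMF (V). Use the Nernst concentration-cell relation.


Apply the Nernst concentration-cell relation: E = (RT/nF)*ln(C_cathode/C_anode)
RT/nF = 8.314*296/(4*96485) = 0.00637649 V
ln(7.5/3.58) = 0.73954
E = 0.00637649 * 0.73954 = 0.00472 V

0.00472 V
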